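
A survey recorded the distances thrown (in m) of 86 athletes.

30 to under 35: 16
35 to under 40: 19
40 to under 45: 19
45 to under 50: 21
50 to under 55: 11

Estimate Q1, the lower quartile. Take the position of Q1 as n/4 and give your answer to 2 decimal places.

36.45

Cumulative frequencies: 16, 35, 54, 75, 86
n = 86; position = n/4 = 21.5.
This falls in the class 35 to under 40: L = 35, F = 16, f = 19, h = 5.
Lower quartile ≈ 35 + ((21.5 − 16) / 19) × 5 = 36.4474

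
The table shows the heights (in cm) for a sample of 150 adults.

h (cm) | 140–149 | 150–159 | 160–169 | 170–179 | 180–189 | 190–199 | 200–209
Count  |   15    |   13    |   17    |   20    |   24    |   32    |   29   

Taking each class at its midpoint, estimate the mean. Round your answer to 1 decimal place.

180.3

Midpoints: 144.5, 154.5, 164.5, 174.5, 184.5, 194.5, 204.5
Σfm = 15×144.5 + 13×154.5 + 17×164.5 + 20×174.5 + 24×184.5 + 32×194.5 + 29×204.5 = 27045
n = Σf = 150
Mean = 27045 / 150 = 180.3000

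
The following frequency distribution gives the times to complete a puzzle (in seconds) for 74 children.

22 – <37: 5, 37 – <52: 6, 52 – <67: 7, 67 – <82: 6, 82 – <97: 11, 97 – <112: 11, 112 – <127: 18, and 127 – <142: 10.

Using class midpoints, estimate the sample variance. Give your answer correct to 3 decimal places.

Midpoints: 29.5, 44.5, 59.5, 74.5, 89.5, 104.5, 119.5, 134.5
n = 74, Σfm = 6908, mean = 93.3514
Σfm² = 720498.5
Σf(m − x̄)² = Σfm² − (Σfm)²/n = 720498.5 − 6908²/74 = 75627.3649
Sample variance = 75627.3649 / 73 = 1035.9913

1035.991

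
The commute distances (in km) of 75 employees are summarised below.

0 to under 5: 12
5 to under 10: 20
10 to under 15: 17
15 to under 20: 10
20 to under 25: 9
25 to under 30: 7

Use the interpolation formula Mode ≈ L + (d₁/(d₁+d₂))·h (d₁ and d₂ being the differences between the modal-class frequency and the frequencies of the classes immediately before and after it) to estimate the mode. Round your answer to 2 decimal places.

8.64

Modal class: 5 to under 10 (highest frequency 20).
d₁ = 20 − 12 = 8, d₂ = 20 − 17 = 3
Mode ≈ 5 + (8/(8+3)) × 5 = 5 + 3.6364 = 8.6364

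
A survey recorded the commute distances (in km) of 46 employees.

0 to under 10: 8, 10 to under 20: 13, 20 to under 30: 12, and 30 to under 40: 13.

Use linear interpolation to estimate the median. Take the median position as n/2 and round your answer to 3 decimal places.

21.667

Cumulative frequencies: 8, 21, 33, 46
n = 46; position = n/2 = 23.
This falls in the class 20 to under 30: L = 20, F = 21, f = 12, h = 10.
Median ≈ 20 + ((23 − 21) / 12) × 10 = 21.6667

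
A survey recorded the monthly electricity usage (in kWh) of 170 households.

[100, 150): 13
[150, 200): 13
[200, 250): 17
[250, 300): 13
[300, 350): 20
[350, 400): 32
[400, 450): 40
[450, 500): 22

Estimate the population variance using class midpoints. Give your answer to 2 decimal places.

11567.47

Midpoints: 125, 175, 225, 275, 325, 375, 425, 475
n = 170, Σfm = 57250, mean = 336.7647
Σfm² = 21246250
Σf(m − x̄)² = Σfm² − (Σfm)²/n = 21246250 − 57250²/170 = 1966470.5882
Population variance = 1966470.5882 / 170 = 11567.4740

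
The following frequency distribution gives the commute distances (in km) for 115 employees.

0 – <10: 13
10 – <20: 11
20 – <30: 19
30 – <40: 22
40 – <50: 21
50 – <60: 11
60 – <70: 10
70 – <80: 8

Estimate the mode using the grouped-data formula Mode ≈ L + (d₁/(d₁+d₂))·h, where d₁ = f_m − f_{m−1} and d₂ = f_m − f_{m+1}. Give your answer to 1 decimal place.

Modal class: 30 – <40 (highest frequency 22).
d₁ = 22 − 19 = 3, d₂ = 22 − 21 = 1
Mode ≈ 30 + (3/(3+1)) × 10 = 30 + 7.5000 = 37.5000

37.5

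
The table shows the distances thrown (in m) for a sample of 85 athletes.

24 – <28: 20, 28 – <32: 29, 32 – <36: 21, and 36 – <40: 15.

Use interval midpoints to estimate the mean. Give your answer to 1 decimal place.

31.5

Midpoints: 26, 30, 34, 38
Σfm = 20×26 + 29×30 + 21×34 + 15×38 = 2674
n = Σf = 85
Mean = 2674 / 85 = 31.4588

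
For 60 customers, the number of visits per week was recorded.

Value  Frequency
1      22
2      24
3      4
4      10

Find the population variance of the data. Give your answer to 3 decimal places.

1.099

Values: 1, 2, 3, 4
n = 60, Σfx = 122, mean = 2.0333
Σfx² = 314
Σf(x − x̄)² = Σfx² − (Σfx)²/n = 314 − 122²/60 = 65.9333
Population variance = 65.9333 / 60 = 1.0989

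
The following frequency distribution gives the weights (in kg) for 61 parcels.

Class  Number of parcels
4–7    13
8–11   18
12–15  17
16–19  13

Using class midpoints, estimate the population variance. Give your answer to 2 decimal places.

17.64

Midpoints: 5.5, 9.5, 13.5, 17.5
n = 61, Σfm = 699.5, mean = 11.4672
Σfm² = 9097.25
Σf(m − x̄)² = Σfm² − (Σfm)²/n = 9097.25 − 699.5²/61 = 1075.9344
Population variance = 1075.9344 / 61 = 17.6383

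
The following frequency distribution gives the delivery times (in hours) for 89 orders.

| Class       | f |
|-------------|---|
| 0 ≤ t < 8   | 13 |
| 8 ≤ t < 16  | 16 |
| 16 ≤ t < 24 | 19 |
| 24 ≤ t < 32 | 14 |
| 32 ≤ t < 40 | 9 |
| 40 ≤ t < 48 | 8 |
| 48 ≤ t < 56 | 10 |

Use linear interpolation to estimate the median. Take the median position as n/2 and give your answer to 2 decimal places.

22.53

Cumulative frequencies: 13, 29, 48, 62, 71, 79, 89
n = 89; position = n/2 = 44.5.
This falls in the class 16 ≤ t < 24: L = 16, F = 29, f = 19, h = 8.
Median ≈ 16 + ((44.5 − 29) / 19) × 8 = 22.5263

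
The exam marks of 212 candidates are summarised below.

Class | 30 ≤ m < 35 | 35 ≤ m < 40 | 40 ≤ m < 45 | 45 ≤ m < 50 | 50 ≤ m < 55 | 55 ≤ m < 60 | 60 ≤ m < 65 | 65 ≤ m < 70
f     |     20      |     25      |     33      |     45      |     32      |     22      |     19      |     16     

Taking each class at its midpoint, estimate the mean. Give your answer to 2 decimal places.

Midpoints: 32.5, 37.5, 42.5, 47.5, 52.5, 57.5, 62.5, 67.5
Σfm = 20×32.5 + 25×37.5 + 33×42.5 + 45×47.5 + 32×52.5 + 22×57.5 + 19×62.5 + 16×67.5 = 10340
n = Σf = 212
Mean = 10340 / 212 = 48.7736

48.77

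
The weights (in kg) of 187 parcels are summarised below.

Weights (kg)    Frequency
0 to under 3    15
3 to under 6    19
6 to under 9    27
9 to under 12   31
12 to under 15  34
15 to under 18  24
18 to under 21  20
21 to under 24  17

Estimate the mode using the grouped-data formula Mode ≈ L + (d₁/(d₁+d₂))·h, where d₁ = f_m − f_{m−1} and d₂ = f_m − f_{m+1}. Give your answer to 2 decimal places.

Modal class: 12 to under 15 (highest frequency 34).
d₁ = 34 − 31 = 3, d₂ = 34 − 24 = 10
Mode ≈ 12 + (3/(3+10)) × 3 = 12 + 0.6923 = 12.6923

12.69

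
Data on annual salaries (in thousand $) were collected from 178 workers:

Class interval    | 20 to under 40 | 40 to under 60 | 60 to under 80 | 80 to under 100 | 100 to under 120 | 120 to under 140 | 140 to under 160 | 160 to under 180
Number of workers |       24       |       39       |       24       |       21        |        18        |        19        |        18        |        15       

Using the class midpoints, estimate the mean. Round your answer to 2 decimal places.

Midpoints: 30, 50, 70, 90, 110, 130, 150, 170
Σfm = 24×30 + 39×50 + 24×70 + 21×90 + 18×110 + 19×130 + 18×150 + 15×170 = 15940
n = Σf = 178
Mean = 15940 / 178 = 89.5506

89.55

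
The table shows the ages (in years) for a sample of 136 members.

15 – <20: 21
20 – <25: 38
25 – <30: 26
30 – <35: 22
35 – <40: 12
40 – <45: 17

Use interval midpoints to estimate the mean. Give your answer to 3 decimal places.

Midpoints: 17.5, 22.5, 27.5, 32.5, 37.5, 42.5
Σfm = 21×17.5 + 38×22.5 + 26×27.5 + 22×32.5 + 12×37.5 + 17×42.5 = 3825
n = Σf = 136
Mean = 3825 / 136 = 28.1250

28.125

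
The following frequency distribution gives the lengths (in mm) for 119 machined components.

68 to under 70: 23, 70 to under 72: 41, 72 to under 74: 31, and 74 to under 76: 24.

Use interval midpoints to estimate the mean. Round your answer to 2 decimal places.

71.94

Midpoints: 69, 71, 73, 75
Σfm = 23×69 + 41×71 + 31×73 + 24×75 = 8561
n = Σf = 119
Mean = 8561 / 119 = 71.9412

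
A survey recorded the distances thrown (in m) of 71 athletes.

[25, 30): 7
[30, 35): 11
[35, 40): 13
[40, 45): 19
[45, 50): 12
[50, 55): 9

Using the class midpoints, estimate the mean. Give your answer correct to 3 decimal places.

Midpoints: 27.5, 32.5, 37.5, 42.5, 47.5, 52.5
Σfm = 7×27.5 + 11×32.5 + 13×37.5 + 19×42.5 + 12×47.5 + 9×52.5 = 2887.5
n = Σf = 71
Mean = 2887.5 / 71 = 40.6690

40.669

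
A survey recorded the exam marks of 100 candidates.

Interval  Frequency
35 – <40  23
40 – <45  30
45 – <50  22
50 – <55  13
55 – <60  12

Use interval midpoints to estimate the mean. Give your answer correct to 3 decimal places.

Midpoints: 37.5, 42.5, 47.5, 52.5, 57.5
Σfm = 23×37.5 + 30×42.5 + 22×47.5 + 13×52.5 + 12×57.5 = 4555
n = Σf = 100
Mean = 4555 / 100 = 45.5500

45.550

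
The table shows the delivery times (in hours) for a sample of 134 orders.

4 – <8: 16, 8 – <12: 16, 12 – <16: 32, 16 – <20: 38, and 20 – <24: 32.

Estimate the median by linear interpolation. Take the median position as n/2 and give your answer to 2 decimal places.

16.32

Cumulative frequencies: 16, 32, 64, 102, 134
n = 134; position = n/2 = 67.
This falls in the class 16 – <20: L = 16, F = 64, f = 38, h = 4.
Median ≈ 16 + ((67 − 64) / 38) × 4 = 16.3158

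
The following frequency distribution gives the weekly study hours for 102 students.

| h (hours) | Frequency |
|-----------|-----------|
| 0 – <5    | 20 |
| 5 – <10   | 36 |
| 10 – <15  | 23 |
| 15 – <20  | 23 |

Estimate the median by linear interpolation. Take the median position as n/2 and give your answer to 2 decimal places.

Cumulative frequencies: 20, 56, 79, 102
n = 102; position = n/2 = 51.
This falls in the class 5 – <10: L = 5, F = 20, f = 36, h = 5.
Median ≈ 5 + ((51 − 20) / 36) × 5 = 9.3056

9.31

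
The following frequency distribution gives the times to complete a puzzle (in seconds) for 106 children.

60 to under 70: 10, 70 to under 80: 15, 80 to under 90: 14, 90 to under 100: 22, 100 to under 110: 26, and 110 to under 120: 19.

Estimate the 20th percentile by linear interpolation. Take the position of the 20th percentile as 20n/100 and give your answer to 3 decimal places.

77.467

Cumulative frequencies: 10, 25, 39, 61, 87, 106
n = 106; position = 20n/100 = 21.2.
This falls in the class 70 to under 80: L = 70, F = 10, f = 15, h = 10.
20th percentile ≈ 70 + ((21.2 − 10) / 15) × 10 = 77.4667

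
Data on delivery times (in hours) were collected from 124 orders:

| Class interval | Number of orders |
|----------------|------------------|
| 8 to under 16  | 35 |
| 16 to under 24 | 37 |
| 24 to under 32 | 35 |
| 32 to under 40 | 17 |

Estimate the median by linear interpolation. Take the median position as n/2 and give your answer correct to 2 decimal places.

21.84

Cumulative frequencies: 35, 72, 107, 124
n = 124; position = n/2 = 62.
This falls in the class 16 to under 24: L = 16, F = 35, f = 37, h = 8.
Median ≈ 16 + ((62 − 35) / 37) × 8 = 21.8378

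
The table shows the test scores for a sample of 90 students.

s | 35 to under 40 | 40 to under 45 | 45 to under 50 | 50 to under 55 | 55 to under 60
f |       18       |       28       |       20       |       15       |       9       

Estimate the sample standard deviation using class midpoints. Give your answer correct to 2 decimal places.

6.28

Midpoints: 37.5, 42.5, 47.5, 52.5, 57.5
n = 90, Σfm = 4120, mean = 45.7778
Σfm² = 192112.5
Σf(m − x̄)² = Σfm² − (Σfm)²/n = 192112.5 − 4120²/90 = 3508.0556
Sample variance = 3508.0556 / 89 = 39.4164
Standard deviation = √39.4164 = 6.2782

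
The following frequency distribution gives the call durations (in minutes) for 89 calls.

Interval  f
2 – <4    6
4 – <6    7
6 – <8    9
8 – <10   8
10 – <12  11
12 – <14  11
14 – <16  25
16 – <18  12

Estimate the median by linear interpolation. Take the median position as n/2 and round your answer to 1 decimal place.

Cumulative frequencies: 6, 13, 22, 30, 41, 52, 77, 89
n = 89; position = n/2 = 44.5.
This falls in the class 12 – <14: L = 12, F = 41, f = 11, h = 2.
Median ≈ 12 + ((44.5 − 41) / 11) × 2 = 12.6364

12.6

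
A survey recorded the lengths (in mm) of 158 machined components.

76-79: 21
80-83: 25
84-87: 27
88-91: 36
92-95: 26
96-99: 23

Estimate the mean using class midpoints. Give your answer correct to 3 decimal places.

87.778

Midpoints: 77.5, 81.5, 85.5, 89.5, 93.5, 97.5
Σfm = 21×77.5 + 25×81.5 + 27×85.5 + 36×89.5 + 26×93.5 + 23×97.5 = 13869
n = Σf = 158
Mean = 13869 / 158 = 87.7785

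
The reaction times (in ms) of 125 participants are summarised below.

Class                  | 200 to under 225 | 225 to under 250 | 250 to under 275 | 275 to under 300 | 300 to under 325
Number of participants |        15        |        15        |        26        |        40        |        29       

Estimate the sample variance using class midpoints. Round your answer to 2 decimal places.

1051.05

Midpoints: 212.5, 237.5, 262.5, 287.5, 312.5
n = 125, Σfm = 34137.5, mean = 273.1000
Σfm² = 9453281.25
Σf(m − x̄)² = Σfm² − (Σfm)²/n = 9453281.25 − 34137.5²/125 = 130330.0000
Sample variance = 130330.0000 / 124 = 1051.0484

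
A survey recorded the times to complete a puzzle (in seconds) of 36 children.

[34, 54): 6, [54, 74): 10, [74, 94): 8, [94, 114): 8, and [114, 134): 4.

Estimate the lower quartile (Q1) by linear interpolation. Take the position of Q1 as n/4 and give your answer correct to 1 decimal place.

Cumulative frequencies: 6, 16, 24, 32, 36
n = 36; position = n/4 = 9.
This falls in the class [54, 74): L = 54, F = 6, f = 10, h = 20.
Lower quartile ≈ 54 + ((9 − 6) / 10) × 20 = 60.0000

60.0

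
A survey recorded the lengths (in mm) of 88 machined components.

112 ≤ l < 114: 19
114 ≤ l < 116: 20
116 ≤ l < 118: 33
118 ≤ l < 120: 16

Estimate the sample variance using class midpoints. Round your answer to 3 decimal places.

Midpoints: 113, 115, 117, 119
n = 88, Σfm = 10212, mean = 116.0455
Σfm² = 1185424
Σf(m − x̄)² = Σfm² − (Σfm)²/n = 1185424 − 10212²/88 = 367.8182
Sample variance = 367.8182 / 87 = 4.2278

4.228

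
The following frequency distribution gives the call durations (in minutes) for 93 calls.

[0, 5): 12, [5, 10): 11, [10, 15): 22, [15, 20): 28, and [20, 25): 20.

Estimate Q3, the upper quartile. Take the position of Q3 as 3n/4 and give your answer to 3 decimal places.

Cumulative frequencies: 12, 23, 45, 73, 93
n = 93; position = 3n/4 = 69.75.
This falls in the class [15, 20): L = 15, F = 45, f = 28, h = 5.
Upper quartile ≈ 15 + ((69.75 − 45) / 28) × 5 = 19.4196

19.420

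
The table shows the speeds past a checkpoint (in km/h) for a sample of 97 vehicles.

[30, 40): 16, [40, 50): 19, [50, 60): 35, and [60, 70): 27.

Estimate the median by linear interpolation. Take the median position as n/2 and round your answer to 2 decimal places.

53.86

Cumulative frequencies: 16, 35, 70, 97
n = 97; position = n/2 = 48.5.
This falls in the class [50, 60): L = 50, F = 35, f = 35, h = 10.
Median ≈ 50 + ((48.5 − 35) / 35) × 10 = 53.8571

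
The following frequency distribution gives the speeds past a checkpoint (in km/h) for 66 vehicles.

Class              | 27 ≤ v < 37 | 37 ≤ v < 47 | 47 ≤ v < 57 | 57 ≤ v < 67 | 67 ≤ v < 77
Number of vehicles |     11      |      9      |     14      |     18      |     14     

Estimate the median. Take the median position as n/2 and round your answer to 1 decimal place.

56.3

Cumulative frequencies: 11, 20, 34, 52, 66
n = 66; position = n/2 = 33.
This falls in the class 47 ≤ v < 57: L = 47, F = 20, f = 14, h = 10.
Median ≈ 47 + ((33 − 20) / 14) × 10 = 56.2857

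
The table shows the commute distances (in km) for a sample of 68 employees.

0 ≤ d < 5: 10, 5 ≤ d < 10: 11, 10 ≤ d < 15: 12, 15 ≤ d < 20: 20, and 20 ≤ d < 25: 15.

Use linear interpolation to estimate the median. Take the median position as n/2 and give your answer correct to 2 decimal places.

15.25

Cumulative frequencies: 10, 21, 33, 53, 68
n = 68; position = n/2 = 34.
This falls in the class 15 ≤ d < 20: L = 15, F = 33, f = 20, h = 5.
Median ≈ 15 + ((34 − 33) / 20) × 5 = 15.2500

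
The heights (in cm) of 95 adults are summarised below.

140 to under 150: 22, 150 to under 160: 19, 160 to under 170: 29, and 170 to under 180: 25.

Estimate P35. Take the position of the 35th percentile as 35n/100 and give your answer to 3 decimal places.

Cumulative frequencies: 22, 41, 70, 95
n = 95; position = 35n/100 = 33.25.
This falls in the class 150 to under 160: L = 150, F = 22, f = 19, h = 10.
35th percentile ≈ 150 + ((33.25 − 22) / 19) × 10 = 155.9211

155.921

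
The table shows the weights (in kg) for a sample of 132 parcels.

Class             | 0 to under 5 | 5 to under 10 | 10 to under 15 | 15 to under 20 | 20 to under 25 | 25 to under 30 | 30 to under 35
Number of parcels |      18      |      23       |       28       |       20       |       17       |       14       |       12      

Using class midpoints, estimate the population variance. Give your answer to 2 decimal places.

Midpoints: 2.5, 7.5, 12.5, 17.5, 22.5, 27.5, 32.5
n = 132, Σfm = 2075, mean = 15.7197
Σfm² = 43775
Σf(m − x̄)² = Σfm² − (Σfm)²/n = 43775 − 2075²/132 = 11156.6288
Population variance = 11156.6288 / 132 = 84.5199

84.52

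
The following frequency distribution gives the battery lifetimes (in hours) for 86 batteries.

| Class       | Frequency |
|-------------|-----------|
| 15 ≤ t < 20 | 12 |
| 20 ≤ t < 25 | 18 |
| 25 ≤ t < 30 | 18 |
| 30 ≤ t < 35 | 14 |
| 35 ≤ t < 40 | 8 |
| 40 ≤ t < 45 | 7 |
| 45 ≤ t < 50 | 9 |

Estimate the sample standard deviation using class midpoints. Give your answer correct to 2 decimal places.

Midpoints: 17.5, 22.5, 27.5, 32.5, 37.5, 42.5, 47.5
n = 86, Σfm = 2590, mean = 30.1163
Σfm² = 85387.5
Σf(m − x̄)² = Σfm² − (Σfm)²/n = 85387.5 − 2590²/86 = 7386.3372
Sample variance = 7386.3372 / 85 = 86.8981
Standard deviation = √86.8981 = 9.3219

9.32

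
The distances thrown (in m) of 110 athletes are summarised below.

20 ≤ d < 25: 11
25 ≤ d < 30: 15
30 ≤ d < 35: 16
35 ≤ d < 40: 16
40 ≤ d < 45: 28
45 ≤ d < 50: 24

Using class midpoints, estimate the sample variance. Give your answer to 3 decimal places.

Midpoints: 22.5, 27.5, 32.5, 37.5, 42.5, 47.5
n = 110, Σfm = 4110, mean = 37.3636
Σfm² = 161037.5
Σf(m − x̄)² = Σfm² − (Σfm)²/n = 161037.5 − 4110²/110 = 7472.9545
Sample variance = 7472.9545 / 109 = 68.5592

68.559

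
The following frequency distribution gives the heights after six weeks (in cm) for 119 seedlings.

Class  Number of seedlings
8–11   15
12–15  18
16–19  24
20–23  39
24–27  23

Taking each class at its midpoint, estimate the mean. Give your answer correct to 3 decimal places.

Midpoints: 9.5, 13.5, 17.5, 21.5, 25.5
Σfm = 15×9.5 + 18×13.5 + 24×17.5 + 39×21.5 + 23×25.5 = 2230.5
n = Σf = 119
Mean = 2230.5 / 119 = 18.7437

18.744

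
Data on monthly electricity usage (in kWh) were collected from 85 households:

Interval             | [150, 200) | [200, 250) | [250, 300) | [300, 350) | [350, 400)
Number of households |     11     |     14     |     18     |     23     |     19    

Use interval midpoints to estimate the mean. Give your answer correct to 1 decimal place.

Midpoints: 175, 225, 275, 325, 375
Σfm = 11×175 + 14×225 + 18×275 + 23×325 + 19×375 = 24625
n = Σf = 85
Mean = 24625 / 85 = 289.7059

289.7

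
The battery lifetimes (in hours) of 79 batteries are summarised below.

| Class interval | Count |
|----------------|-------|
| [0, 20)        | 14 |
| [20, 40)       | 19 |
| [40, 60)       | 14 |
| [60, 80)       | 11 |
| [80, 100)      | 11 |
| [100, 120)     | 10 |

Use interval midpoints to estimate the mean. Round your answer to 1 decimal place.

Midpoints: 10, 30, 50, 70, 90, 110
Σfm = 14×10 + 19×30 + 14×50 + 11×70 + 11×90 + 10×110 = 4270
n = Σf = 79
Mean = 4270 / 79 = 54.0506

54.1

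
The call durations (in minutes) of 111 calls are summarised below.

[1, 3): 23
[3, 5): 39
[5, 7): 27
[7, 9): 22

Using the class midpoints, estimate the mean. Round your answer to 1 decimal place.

Midpoints: 2, 4, 6, 8
Σfm = 23×2 + 39×4 + 27×6 + 22×8 = 540
n = Σf = 111
Mean = 540 / 111 = 4.8649

4.9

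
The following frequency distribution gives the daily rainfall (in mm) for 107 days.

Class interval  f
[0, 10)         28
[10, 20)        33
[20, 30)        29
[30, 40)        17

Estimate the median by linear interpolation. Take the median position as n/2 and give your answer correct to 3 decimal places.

17.727

Cumulative frequencies: 28, 61, 90, 107
n = 107; position = n/2 = 53.5.
This falls in the class [10, 20): L = 10, F = 28, f = 33, h = 10.
Median ≈ 10 + ((53.5 − 28) / 33) × 10 = 17.7273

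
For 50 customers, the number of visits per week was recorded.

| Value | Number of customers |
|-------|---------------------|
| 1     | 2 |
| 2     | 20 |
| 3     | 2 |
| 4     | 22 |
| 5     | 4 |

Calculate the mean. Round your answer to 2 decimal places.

3.12

Values: 1, 2, 3, 4, 5
Σfx = 2×1 + 20×2 + 2×3 + 22×4 + 4×5 = 156
n = Σf = 50
Mean = 156 / 50 = 3.1200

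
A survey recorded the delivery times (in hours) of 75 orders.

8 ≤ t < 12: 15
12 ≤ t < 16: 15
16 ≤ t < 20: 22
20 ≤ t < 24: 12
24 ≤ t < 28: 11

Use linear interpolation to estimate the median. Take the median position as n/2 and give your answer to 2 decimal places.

Cumulative frequencies: 15, 30, 52, 64, 75
n = 75; position = n/2 = 37.5.
This falls in the class 16 ≤ t < 20: L = 16, F = 30, f = 22, h = 4.
Median ≈ 16 + ((37.5 − 30) / 22) × 4 = 17.3636

17.36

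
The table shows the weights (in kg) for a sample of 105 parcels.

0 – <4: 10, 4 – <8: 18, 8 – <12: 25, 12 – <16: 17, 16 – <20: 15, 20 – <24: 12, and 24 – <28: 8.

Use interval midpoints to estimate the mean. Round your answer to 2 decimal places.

12.93

Midpoints: 2, 6, 10, 14, 18, 22, 26
Σfm = 10×2 + 18×6 + 25×10 + 17×14 + 15×18 + 12×22 + 8×26 = 1358
n = Σf = 105
Mean = 1358 / 105 = 12.9333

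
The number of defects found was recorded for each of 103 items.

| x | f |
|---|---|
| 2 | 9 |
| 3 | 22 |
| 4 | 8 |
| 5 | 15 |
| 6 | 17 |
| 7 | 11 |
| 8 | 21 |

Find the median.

Cumulative frequencies: 9, 31, 39, 54, 71, 82, 103
n = 103, so the median is the value in position (n+1)/2 = 52.
Position 52 falls at value 5.

5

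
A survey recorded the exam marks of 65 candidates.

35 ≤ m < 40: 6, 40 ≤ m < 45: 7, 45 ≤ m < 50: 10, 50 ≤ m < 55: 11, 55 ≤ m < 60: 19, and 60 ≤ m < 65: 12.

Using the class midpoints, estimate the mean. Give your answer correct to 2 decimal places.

Midpoints: 37.5, 42.5, 47.5, 52.5, 57.5, 62.5
Σfm = 6×37.5 + 7×42.5 + 10×47.5 + 11×52.5 + 19×57.5 + 12×62.5 = 3417.5
n = Σf = 65
Mean = 3417.5 / 65 = 52.5769

52.58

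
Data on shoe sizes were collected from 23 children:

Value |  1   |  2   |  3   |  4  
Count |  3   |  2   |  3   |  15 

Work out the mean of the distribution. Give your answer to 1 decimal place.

3.3

Values: 1, 2, 3, 4
Σfx = 3×1 + 2×2 + 3×3 + 15×4 = 76
n = Σf = 23
Mean = 76 / 23 = 3.3043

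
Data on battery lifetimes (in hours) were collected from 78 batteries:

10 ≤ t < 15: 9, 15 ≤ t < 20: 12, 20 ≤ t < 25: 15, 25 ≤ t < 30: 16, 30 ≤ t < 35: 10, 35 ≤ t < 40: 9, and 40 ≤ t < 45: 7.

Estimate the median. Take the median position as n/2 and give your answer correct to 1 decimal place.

Cumulative frequencies: 9, 21, 36, 52, 62, 71, 78
n = 78; position = n/2 = 39.
This falls in the class 25 ≤ t < 30: L = 25, F = 36, f = 16, h = 5.
Median ≈ 25 + ((39 − 36) / 16) × 5 = 25.9375

25.9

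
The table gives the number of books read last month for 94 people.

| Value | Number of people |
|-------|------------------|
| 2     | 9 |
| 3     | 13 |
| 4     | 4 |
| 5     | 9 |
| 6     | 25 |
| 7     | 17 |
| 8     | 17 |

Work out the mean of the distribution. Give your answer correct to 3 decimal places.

Values: 2, 3, 4, 5, 6, 7, 8
Σfx = 9×2 + 13×3 + 4×4 + 9×5 + 25×6 + 17×7 + 17×8 = 523
n = Σf = 94
Mean = 523 / 94 = 5.5638

5.564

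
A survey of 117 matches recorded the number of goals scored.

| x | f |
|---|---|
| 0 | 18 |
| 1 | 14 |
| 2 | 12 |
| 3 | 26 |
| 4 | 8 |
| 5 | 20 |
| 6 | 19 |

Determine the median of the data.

Cumulative frequencies: 18, 32, 44, 70, 78, 98, 117
n = 117, so the median is the value in position (n+1)/2 = 59.
Position 59 falls at value 3.

3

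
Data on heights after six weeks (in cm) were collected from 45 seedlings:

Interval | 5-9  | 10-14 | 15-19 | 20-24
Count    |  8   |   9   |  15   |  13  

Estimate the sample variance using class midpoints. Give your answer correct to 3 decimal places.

28.864

Midpoints: 7, 12, 17, 22
n = 45, Σfm = 705, mean = 15.6667
Σfm² = 12315
Σf(m − x̄)² = Σfm² − (Σfm)²/n = 12315 − 705²/45 = 1270.0000
Sample variance = 1270.0000 / 44 = 28.8636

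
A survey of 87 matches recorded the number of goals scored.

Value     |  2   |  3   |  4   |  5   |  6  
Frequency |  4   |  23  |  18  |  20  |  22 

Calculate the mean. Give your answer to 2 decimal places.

Values: 2, 3, 4, 5, 6
Σfx = 4×2 + 23×3 + 18×4 + 20×5 + 22×6 = 381
n = Σf = 87
Mean = 381 / 87 = 4.3793

4.38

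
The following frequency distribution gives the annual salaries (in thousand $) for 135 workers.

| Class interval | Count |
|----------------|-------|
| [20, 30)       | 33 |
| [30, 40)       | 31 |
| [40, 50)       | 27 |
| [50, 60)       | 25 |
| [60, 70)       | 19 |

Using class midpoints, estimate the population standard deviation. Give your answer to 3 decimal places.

13.755

Midpoints: 25, 35, 45, 55, 65
n = 135, Σfm = 5735, mean = 42.4815
Σfm² = 269175
Σf(m − x̄)² = Σfm² − (Σfm)²/n = 269175 − 5735²/135 = 25543.7037
Population variance = 25543.7037 / 135 = 189.2126
Standard deviation = √189.2126 = 13.7555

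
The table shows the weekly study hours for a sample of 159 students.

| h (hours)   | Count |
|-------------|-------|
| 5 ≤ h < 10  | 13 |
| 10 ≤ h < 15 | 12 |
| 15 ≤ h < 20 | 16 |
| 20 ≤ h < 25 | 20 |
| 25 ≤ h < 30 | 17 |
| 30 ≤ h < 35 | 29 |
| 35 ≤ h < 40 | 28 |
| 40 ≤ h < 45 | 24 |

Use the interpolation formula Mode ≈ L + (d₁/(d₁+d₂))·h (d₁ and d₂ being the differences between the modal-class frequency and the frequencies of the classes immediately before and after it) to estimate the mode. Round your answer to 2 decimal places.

Modal class: 30 ≤ h < 35 (highest frequency 29).
d₁ = 29 − 17 = 12, d₂ = 29 − 28 = 1
Mode ≈ 30 + (12/(12+1)) × 5 = 30 + 4.6154 = 34.6154

34.62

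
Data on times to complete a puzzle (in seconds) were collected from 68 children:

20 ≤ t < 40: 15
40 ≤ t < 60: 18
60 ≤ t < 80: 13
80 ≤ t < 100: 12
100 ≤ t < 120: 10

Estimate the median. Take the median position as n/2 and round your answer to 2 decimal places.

61.54

Cumulative frequencies: 15, 33, 46, 58, 68
n = 68; position = n/2 = 34.
This falls in the class 60 ≤ t < 80: L = 60, F = 33, f = 13, h = 20.
Median ≈ 60 + ((34 − 33) / 13) × 20 = 61.5385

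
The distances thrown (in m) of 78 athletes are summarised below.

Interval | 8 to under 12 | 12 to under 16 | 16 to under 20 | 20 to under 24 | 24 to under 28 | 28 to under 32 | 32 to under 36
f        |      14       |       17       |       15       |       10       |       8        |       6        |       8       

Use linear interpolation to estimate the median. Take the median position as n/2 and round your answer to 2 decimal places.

Cumulative frequencies: 14, 31, 46, 56, 64, 70, 78
n = 78; position = n/2 = 39.
This falls in the class 16 to under 20: L = 16, F = 31, f = 15, h = 4.
Median ≈ 16 + ((39 − 31) / 15) × 4 = 18.1333

18.13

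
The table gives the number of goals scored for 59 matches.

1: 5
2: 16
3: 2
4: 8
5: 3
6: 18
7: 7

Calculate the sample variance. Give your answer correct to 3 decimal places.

4.258

Values: 1, 2, 3, 4, 5, 6, 7
n = 59, Σfx = 247, mean = 4.1864
Σfx² = 1281
Σf(x − x̄)² = Σfx² − (Σfx)²/n = 1281 − 247²/59 = 246.9492
Sample variance = 246.9492 / 58 = 4.2577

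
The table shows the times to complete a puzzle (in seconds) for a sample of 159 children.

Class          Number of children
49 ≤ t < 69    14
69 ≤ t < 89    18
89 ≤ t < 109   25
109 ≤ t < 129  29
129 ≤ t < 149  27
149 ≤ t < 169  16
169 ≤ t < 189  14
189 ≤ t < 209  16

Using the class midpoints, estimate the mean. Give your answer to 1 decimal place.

126.8

Midpoints: 59, 79, 99, 119, 139, 159, 179, 199
Σfm = 14×59 + 18×79 + 25×99 + 29×119 + 27×139 + 16×159 + 14×179 + 16×199 = 20161
n = Σf = 159
Mean = 20161 / 159 = 126.7987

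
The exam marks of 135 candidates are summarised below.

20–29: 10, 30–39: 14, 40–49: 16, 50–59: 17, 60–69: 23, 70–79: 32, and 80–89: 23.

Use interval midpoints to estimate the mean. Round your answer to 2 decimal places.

60.57

Midpoints: 24.5, 34.5, 44.5, 54.5, 64.5, 74.5, 84.5
Σfm = 10×24.5 + 14×34.5 + 16×44.5 + 17×54.5 + 23×64.5 + 32×74.5 + 23×84.5 = 8177.5
n = Σf = 135
Mean = 8177.5 / 135 = 60.5741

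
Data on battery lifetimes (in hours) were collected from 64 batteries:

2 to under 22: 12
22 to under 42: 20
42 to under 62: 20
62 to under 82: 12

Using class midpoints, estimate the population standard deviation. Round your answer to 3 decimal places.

Midpoints: 12, 32, 52, 72
n = 64, Σfm = 2688, mean = 42.0000
Σfm² = 138496
Σf(m − x̄)² = Σfm² − (Σfm)²/n = 138496 − 2688²/64 = 25600.0000
Population variance = 25600.0000 / 64 = 400.0000
Standard deviation = √400.0000 = 20.0000

20.000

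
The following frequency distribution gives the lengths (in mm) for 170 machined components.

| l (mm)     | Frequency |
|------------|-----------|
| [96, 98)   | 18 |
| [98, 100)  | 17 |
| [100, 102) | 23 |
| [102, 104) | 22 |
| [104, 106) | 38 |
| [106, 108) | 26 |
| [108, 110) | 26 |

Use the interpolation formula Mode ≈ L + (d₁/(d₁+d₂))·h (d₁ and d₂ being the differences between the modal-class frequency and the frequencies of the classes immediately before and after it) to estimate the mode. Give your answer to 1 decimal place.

105.1

Modal class: [104, 106) (highest frequency 38).
d₁ = 38 − 22 = 16, d₂ = 38 − 26 = 12
Mode ≈ 104 + (16/(16+12)) × 2 = 104 + 1.1429 = 105.1429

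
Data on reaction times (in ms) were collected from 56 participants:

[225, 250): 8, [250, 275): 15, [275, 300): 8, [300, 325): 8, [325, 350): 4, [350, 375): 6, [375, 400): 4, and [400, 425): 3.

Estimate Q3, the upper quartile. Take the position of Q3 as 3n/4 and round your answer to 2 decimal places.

343.75

Cumulative frequencies: 8, 23, 31, 39, 43, 49, 53, 56
n = 56; position = 3n/4 = 42.
This falls in the class [325, 350): L = 325, F = 39, f = 4, h = 25.
Upper quartile ≈ 325 + ((42 − 39) / 4) × 25 = 343.7500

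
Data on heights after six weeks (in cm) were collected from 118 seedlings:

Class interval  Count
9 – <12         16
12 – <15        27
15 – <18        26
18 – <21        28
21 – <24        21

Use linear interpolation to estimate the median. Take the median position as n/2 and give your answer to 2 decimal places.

Cumulative frequencies: 16, 43, 69, 97, 118
n = 118; position = n/2 = 59.
This falls in the class 15 – <18: L = 15, F = 43, f = 26, h = 3.
Median ≈ 15 + ((59 − 43) / 26) × 3 = 16.8462

16.85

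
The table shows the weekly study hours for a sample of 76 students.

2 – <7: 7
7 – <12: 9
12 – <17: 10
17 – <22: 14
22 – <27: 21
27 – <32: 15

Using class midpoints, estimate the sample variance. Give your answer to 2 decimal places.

63.32

Midpoints: 4.5, 9.5, 14.5, 19.5, 24.5, 29.5
n = 76, Σfm = 1492, mean = 19.6316
Σfm² = 34039
Σf(m − x̄)² = Σfm² − (Σfm)²/n = 34039 − 1492²/76 = 4748.6842
Sample variance = 4748.6842 / 75 = 63.3158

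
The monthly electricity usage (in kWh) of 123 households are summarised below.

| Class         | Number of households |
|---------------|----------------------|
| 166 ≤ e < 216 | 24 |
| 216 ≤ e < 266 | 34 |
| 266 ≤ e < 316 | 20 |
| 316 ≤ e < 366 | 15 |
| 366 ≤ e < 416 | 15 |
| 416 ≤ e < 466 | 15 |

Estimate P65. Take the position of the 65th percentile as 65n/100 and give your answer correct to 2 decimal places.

322.50

Cumulative frequencies: 24, 58, 78, 93, 108, 123
n = 123; position = 65n/100 = 79.95.
This falls in the class 316 ≤ e < 366: L = 316, F = 78, f = 15, h = 50.
65th percentile ≈ 316 + ((79.95 − 78) / 15) × 50 = 322.5000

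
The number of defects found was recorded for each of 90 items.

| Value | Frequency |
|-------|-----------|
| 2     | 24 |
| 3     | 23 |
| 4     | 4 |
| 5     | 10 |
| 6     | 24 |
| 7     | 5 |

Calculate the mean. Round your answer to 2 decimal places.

4.02

Values: 2, 3, 4, 5, 6, 7
Σfx = 24×2 + 23×3 + 4×4 + 10×5 + 24×6 + 5×7 = 362
n = Σf = 90
Mean = 362 / 90 = 4.0222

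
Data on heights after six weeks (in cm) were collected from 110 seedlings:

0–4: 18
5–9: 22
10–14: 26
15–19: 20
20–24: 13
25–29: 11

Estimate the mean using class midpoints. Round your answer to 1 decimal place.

Midpoints: 2, 7, 12, 17, 22, 27
Σfm = 18×2 + 22×7 + 26×12 + 20×17 + 13×22 + 11×27 = 1425
n = Σf = 110
Mean = 1425 / 110 = 12.9545

13.0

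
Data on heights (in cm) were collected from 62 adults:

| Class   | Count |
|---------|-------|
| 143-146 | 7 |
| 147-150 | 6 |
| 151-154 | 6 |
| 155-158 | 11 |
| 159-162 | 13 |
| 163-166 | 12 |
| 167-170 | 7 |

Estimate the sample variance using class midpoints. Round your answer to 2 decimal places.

Midpoints: 144.5, 148.5, 152.5, 156.5, 160.5, 164.5, 168.5
n = 62, Σfm = 9779, mean = 157.7258
Σfm² = 1545779.5
Σf(m − x̄)² = Σfm² − (Σfm)²/n = 1545779.5 − 9779²/62 = 3378.8387
Sample variance = 3378.8387 / 61 = 55.3908

55.39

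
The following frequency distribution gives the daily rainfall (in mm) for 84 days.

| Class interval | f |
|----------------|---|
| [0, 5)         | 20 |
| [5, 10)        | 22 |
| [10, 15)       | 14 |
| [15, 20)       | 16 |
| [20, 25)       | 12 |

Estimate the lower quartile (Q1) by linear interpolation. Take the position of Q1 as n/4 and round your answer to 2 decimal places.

5.23

Cumulative frequencies: 20, 42, 56, 72, 84
n = 84; position = n/4 = 21.
This falls in the class [5, 10): L = 5, F = 20, f = 22, h = 5.
Lower quartile ≈ 5 + ((21 − 20) / 22) × 5 = 5.2273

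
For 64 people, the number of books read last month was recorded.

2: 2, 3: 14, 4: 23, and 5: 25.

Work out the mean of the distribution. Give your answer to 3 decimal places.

4.109

Values: 2, 3, 4, 5
Σfx = 2×2 + 14×3 + 23×4 + 25×5 = 263
n = Σf = 64
Mean = 263 / 64 = 4.1094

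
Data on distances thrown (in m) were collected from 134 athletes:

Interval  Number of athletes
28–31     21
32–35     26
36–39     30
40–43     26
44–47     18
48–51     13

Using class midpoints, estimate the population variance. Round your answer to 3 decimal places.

Midpoints: 29.5, 33.5, 37.5, 41.5, 45.5, 49.5
n = 134, Σfm = 5157, mean = 38.4851
Σfm² = 203537.5
Σf(m − x̄)² = Σfm² − (Σfm)²/n = 203537.5 − 5157²/134 = 5069.9701
Population variance = 5069.9701 / 134 = 37.8356

37.836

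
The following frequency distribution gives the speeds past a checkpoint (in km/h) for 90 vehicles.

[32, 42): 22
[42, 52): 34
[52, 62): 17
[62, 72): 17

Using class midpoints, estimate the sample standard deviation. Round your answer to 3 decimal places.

10.475

Midpoints: 37, 47, 57, 67
n = 90, Σfm = 4520, mean = 50.2222
Σfm² = 236770
Σf(m − x̄)² = Σfm² − (Σfm)²/n = 236770 − 4520²/90 = 9765.5556
Sample variance = 9765.5556 / 89 = 109.7253
Standard deviation = √109.7253 = 10.4750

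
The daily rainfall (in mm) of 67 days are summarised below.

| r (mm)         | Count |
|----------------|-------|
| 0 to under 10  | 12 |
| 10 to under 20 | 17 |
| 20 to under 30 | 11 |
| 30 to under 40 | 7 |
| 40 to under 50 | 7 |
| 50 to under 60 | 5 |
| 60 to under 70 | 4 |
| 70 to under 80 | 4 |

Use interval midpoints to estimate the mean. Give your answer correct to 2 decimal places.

Midpoints: 5, 15, 25, 35, 45, 55, 65, 75
Σfm = 12×5 + 17×15 + 11×25 + 7×35 + 7×45 + 5×55 + 4×65 + 4×75 = 1985
n = Σf = 67
Mean = 1985 / 67 = 29.6269

29.63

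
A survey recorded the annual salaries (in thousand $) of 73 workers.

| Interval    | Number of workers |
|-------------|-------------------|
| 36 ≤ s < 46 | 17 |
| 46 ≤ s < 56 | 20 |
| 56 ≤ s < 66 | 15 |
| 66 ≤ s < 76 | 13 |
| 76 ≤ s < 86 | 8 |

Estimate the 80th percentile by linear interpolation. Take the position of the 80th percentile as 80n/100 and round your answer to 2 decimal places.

Cumulative frequencies: 17, 37, 52, 65, 73
n = 73; position = 80n/100 = 58.4.
This falls in the class 66 ≤ s < 76: L = 66, F = 52, f = 13, h = 10.
80th percentile ≈ 66 + ((58.4 − 52) / 13) × 10 = 70.9231

70.92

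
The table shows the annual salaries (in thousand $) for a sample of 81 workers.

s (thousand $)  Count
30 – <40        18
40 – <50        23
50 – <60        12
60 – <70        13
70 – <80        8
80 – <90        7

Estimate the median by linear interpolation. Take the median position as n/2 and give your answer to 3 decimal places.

49.783

Cumulative frequencies: 18, 41, 53, 66, 74, 81
n = 81; position = n/2 = 40.5.
This falls in the class 40 – <50: L = 40, F = 18, f = 23, h = 10.
Median ≈ 40 + ((40.5 − 18) / 23) × 10 = 49.7826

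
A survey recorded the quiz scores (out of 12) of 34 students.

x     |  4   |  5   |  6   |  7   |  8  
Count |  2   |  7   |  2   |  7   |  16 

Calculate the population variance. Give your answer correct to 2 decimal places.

Values: 4, 5, 6, 7, 8
n = 34, Σfx = 232, mean = 6.8235
Σfx² = 1646
Σf(x − x̄)² = Σfx² − (Σfx)²/n = 1646 − 232²/34 = 62.9412
Population variance = 62.9412 / 34 = 1.8512

1.85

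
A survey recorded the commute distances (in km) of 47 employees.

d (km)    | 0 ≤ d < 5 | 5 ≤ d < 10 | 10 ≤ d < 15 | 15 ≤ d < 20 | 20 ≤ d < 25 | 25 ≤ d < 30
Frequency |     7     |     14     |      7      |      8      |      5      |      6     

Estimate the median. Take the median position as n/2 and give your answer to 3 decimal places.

Cumulative frequencies: 7, 21, 28, 36, 41, 47
n = 47; position = n/2 = 23.5.
This falls in the class 10 ≤ d < 15: L = 10, F = 21, f = 7, h = 5.
Median ≈ 10 + ((23.5 − 21) / 7) × 5 = 11.7857

11.786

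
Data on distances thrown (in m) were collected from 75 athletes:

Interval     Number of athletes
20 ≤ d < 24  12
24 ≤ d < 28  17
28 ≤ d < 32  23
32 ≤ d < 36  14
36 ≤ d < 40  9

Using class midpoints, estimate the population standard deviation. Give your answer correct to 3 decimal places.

Midpoints: 22, 26, 30, 34, 38
n = 75, Σfm = 2214, mean = 29.5200
Σfm² = 67180
Σf(m − x̄)² = Σfm² − (Σfm)²/n = 67180 − 2214²/75 = 1822.7200
Population variance = 1822.7200 / 75 = 24.3029
Standard deviation = √24.3029 = 4.9298

4.930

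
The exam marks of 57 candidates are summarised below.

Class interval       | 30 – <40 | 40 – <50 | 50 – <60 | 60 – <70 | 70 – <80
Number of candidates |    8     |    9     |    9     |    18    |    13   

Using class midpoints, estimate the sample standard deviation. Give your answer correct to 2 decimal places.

Midpoints: 35, 45, 55, 65, 75
n = 57, Σfm = 3325, mean = 58.3333
Σfm² = 204425
Σf(m − x̄)² = Σfm² − (Σfm)²/n = 204425 − 3325²/57 = 10466.6667
Sample variance = 10466.6667 / 56 = 186.9048
Standard deviation = √186.9048 = 13.6713

13.67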